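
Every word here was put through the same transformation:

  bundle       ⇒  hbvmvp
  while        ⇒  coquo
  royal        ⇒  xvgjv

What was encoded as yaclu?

stuck

Letter i (0-indexed) is shifted by i+6, so successive shifts are 6, 7, 8, ….
Undoing it on yaclu: y−6=s, a−7=t, c−8=u, l−9=c, u−10=k.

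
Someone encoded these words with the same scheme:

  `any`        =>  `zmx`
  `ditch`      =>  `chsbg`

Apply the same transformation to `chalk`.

Compare letters: a→z is +25, n→m is +25, y→x is +25 — a constant shift. Each letter is shifted forward by 25 in the alphabet (a Caesar shift of +25).
On chalk: c+25=b, h+25=g, a+25=z, l+25=k, k+25=j.

bgzkj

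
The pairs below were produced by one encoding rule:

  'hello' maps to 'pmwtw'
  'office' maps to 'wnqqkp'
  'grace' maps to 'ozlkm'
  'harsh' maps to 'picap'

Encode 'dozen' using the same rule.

lwkmv

Shifts by position in hello: pos 0: h→p (+8), pos 1: e→m (+8), pos 2: l→w (+11), pos 3: l→t (+8), pos 4: o→w (+8) — repeating every 3. The shifts repeat in a cycle of length 3: positions 0,1,… shift by +8, +8, +11, then the pattern repeats.
On dozen: d+8=l, o+8=w, z+11=k, e+8=m, n+8=v.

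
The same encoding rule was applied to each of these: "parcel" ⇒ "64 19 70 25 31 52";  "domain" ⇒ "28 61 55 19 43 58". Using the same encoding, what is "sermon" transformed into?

p(#16)→64 and a(#1)→19: differences scale by 3, so n = 3·pos + 16. Each letter becomes 3×(its alphabet position, a=1..z=26) + 16.
Applying it to sermon: s=19→73, e=5→31, r=18→70, m=13→55, o=15→61, n=14→58.

73 31 70 55 61 58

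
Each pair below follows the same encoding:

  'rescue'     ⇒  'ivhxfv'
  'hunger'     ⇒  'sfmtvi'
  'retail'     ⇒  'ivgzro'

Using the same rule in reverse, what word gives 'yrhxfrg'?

Each pair mirrors across the alphabet (r↔i, e↔v, s↔h): positions sum to 25. Letters are reflected about the middle of the alphabet (position → 25−position): Atbash.
Decoding yrhxfrg: y↔b, r↔i, h↔s, x↔c, f↔u, r↔i, g↔t.

biscuit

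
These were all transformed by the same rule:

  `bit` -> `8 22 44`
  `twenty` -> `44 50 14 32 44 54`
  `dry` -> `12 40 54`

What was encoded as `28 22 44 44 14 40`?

litter

The formula is n = 2×(alphabet index, a=1) + 4.
Reversing it on 28 22 44 44 14 40: 28→(28−4)÷2=12=l, 22→(22−4)÷2=9=i, 44→(44−4)÷2=20=t, 44→(44−4)÷2=20=t, 14→(14−4)÷2=5=e, 40→(40−4)÷2=18=r.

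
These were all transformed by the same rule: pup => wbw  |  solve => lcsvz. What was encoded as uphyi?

brain

The output letters match the input read backwards, each shifted +7: pup reversed is pup. Read the word backwards and shift each letter +7.
Decoding uphyi: shift back: u−7=n, p−7=i, h−7=a, y−7=r, i−7=b → niarb; then reverse → brain.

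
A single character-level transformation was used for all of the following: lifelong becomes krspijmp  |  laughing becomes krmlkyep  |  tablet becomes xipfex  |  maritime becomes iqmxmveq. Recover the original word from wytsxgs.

octopus

The output letters match the input read backwards, each shifted +4: lifelong reversed is gnolefil. Two steps: reverse the string, then apply a Caesar shift of +4.
Decoding wytsxgs: shift back: w−4=s, y−4=u, t−4=p, s−4=o, x−4=t, g−4=c, s−4=o → supotco; then reverse → octopus.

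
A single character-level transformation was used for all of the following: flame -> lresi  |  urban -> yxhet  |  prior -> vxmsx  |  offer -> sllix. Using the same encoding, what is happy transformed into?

The shift depends on letter class: consonant f→l is +6, but vowel a→e is +4. The rule splits by letter class: vowels +4, consonants +6.
On happy: h(cons)+6=n, a(vowel)+4=e, p(cons)+6=v, p(cons)+6=v, y(cons)+6=e.

nevve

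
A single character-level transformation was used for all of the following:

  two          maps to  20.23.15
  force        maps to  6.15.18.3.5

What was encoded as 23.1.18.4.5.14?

warden

t is letter #20 and maps to 20: an offset of 0. Letters become their 1-indexed alphabet positions: a=1 … z=26.
Reversing it on 23.1.18.4.5.14: 23=w, 1=a, 18=r, 4=d, 5=e, 14=n.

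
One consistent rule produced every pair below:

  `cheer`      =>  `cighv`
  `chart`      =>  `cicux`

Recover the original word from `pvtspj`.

The shift increases by 1 at each position, starting from +0: 0, 1, 2, ….
Undoing it on pvtspj: p−0=p, v−1=u, t−2=r, s−3=p, p−4=l, j−5=e.

purple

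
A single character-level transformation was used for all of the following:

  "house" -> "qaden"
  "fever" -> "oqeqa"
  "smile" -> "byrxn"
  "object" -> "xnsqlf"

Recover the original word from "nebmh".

essay

Shifts by position in house: pos 0: h→q (+9), pos 1: o→a (+12), pos 2: u→d (+9), pos 3: s→e (+12) — repeating every 2. It's a Vigenère-style cipher with numeric key [9,12]: position i shifts by key[i mod 2].
Reversing it on nebmh: n−9=e, e−12=s, b−9=s, m−12=a, h−9=y.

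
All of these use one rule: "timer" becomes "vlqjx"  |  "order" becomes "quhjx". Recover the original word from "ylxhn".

witch

In timer: t→v is +2, i→l is +3, m→q is +4, e→j is +5 — the shift increases by 1 each position. Letter i (0-indexed) is shifted by i+2, so successive shifts are 2, 3, 4, ….
Reversing it on ylxhn: y−2=w, l−3=i, x−4=t, h−5=c, n−6=h.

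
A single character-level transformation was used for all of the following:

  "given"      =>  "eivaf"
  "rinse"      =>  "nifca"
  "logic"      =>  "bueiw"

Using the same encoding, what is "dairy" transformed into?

lsino

g(6)→e(4) and i(8)→i(8) fit y≡15x+18 (mod 26); the inverse of 15 mod 26 is 7. This is an affine cipher: with a=0,…,z=25, each position x becomes (15x+18) mod 26.
For dairy: d(3)→15·3+18≡11=l; a(0)→15·0+18≡18=s; i(8)→15·8+18≡8=i; r(17)→15·17+18≡13=n; y(24)→15·24+18≡14=o (all mod 26).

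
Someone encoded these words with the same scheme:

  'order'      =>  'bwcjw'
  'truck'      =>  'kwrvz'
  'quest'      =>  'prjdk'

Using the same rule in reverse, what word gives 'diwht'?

spray

o(14)→b(1) and r(17)→w(22) fit y≡7x+7 (mod 26); the inverse of 7 mod 26 is 15. This is an affine cipher: with a=0,…,z=25, each position x becomes (7x+7) mod 26.
Decoding diwht: d(3)→15·(3−7)≡18=s; i(8)→15·(8−7)≡15=p; w(22)→15·(22−7)≡17=r; h(7)→15·(7−7)≡0=a; t(19)→15·(19−7)≡24=y (all mod 26).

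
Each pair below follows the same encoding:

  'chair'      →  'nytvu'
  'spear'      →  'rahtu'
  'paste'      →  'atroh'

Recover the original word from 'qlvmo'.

c(2)→n(13) and h(7)→y(24) fit y≡23x+19 (mod 26); the inverse of 23 mod 26 is 17. Treating letters as 0–25, the rule is x ↦ 23x + 19 (mod 26).
Reversing it on qlvmo: q(16)→17·(16−19)≡1=b; l(11)→17·(11−19)≡20=u; v(21)→17·(21−19)≡8=i; m(12)→17·(12−19)≡11=l; o(14)→17·(14−19)≡19=t (all mod 26).

built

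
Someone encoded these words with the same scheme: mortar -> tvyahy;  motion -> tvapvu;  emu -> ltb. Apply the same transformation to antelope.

Compare letters: m→t is +7, o→v is +7, r→y is +7 — a constant shift. This is a Caesar cipher with shift 7.
For antelope: a+7=h, n+7=u, t+7=a, e+7=l, l+7=s, o+7=v, p+7=w, e+7=l.

hualsvwl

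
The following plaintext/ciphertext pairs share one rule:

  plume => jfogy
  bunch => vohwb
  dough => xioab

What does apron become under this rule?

ujlih

Compare letters: p→j is +20, l→f is +20, u→o is +20 — a constant shift. It's a constant shift of +20 (ROT20).
For apron: a+20=u, p+20=j, r+20=l, o+20=i, n+20=h.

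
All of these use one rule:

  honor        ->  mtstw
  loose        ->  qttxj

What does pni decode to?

This is a Caesar cipher with shift 5.
Reversing it on pni: p−5=k, n−5=i, i−5=d.

kid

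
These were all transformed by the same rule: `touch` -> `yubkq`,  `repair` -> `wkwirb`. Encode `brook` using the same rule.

gxvwt

In touch: t→y is +5, o→u is +6, u→b is +7, c→k is +8 — the shift increases by 1 each position. Letter i (0-indexed) is shifted by i+5, so successive shifts are 5, 6, 7, ….
For brook: b+5=g, r+6=x, o+7=v, o+8=w, k+9=t.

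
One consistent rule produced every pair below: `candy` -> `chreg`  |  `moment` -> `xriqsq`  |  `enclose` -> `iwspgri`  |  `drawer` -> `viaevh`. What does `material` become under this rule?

The output letters match the input read backwards, each shifted +4: candy reversed is ydnac. Read the word backwards and shift each letter +4.
For material: reverse → lairetam; then shift: l+4=p, a+4=e, i+4=m, r+4=v, e+4=i, t+4=x, a+4=e, m+4=q.

pemvixeq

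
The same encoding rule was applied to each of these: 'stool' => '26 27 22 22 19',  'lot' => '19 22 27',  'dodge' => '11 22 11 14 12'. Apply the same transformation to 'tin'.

s is letter #19 and maps to 26: an offset of 7. The number is (letter's place in the alphabet, a=1) + 7.
For tin: t=20→27, i=9→16, n=14→21.

27 16 21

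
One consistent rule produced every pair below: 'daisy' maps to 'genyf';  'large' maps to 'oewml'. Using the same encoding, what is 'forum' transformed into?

In daisy: d→g is +3, a→e is +4, i→n is +5, s→y is +6 — the shift increases by 1 each position. Letter i (0-indexed) is shifted by i+3, so successive shifts are 3, 4, 5, ….
On forum: f+3=i, o+4=s, r+5=w, u+6=a, m+7=t.

iswat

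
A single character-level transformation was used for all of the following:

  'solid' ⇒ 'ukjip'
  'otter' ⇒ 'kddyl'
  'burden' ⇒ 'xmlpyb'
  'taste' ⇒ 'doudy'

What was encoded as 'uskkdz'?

smooth

s(18)→u(20) and o(14)→k(10) fit y≡9x+14 (mod 26); the inverse of 9 mod 26 is 3. Treating letters as 0–25, the rule is x ↦ 9x + 14 (mod 26).
Decoding uskkdz: u(20)→3·(20−14)≡18=s; s(18)→3·(18−14)≡12=m; k(10)→3·(10−14)≡14=o; k(10)→3·(10−14)≡14=o; d(3)→3·(3−14)≡19=t; z(25)→3·(25−14)≡7=h (all mod 26).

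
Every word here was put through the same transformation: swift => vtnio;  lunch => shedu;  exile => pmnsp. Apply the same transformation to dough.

wxhbu

s(18)→v(21) and w(22)→t(19) fit y≡19x+17 (mod 26); the inverse of 19 mod 26 is 11. This is an affine cipher: with a=0,…,z=25, each position x becomes (19x+17) mod 26.
On dough: d(3)→19·3+17≡22=w; o(14)→19·14+17≡23=x; u(20)→19·20+17≡7=h; g(6)→19·6+17≡1=b; h(7)→19·7+17≡20=u (all mod 26).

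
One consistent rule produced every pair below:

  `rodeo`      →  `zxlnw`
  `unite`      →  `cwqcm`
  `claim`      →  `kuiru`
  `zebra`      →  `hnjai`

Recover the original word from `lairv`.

drain

Shifts by position in rodeo: pos 0: r→z (+8), pos 1: o→x (+9), pos 2: d→l (+8), pos 3: e→n (+9) — repeating every 2. It's a Vigenère-style cipher with numeric key [8,9]: position i shifts by key[i mod 2].
Reversing it on lairv: l−8=d, a−9=r, i−8=a, r−9=i, v−8=n.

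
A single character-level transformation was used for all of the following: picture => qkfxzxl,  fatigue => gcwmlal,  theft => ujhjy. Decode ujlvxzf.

thirsty

The shift increases by 1 at each position, starting from +1: 1, 2, 3, ….
Undoing it on ujlvxzf: u−1=t, j−2=h, l−3=i, v−4=r, x−5=s, z−6=t, f−7=y.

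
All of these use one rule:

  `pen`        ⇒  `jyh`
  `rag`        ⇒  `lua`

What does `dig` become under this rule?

xca

Compare letters: p→j is +20, e→y is +20, n→h is +20 — a constant shift. Every letter moves 20 places later in the alphabet, wrapping around z→a.
On dig: d+20=x, i+20=c, g+20=a.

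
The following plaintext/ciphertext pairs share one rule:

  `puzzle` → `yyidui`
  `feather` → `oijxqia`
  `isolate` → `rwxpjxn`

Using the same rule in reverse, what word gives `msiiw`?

dozen

Shifts by position in puzzle: pos 0: p→y (+9), pos 1: u→y (+4), pos 2: z→i (+9), pos 3: z→d (+4) — repeating every 2. It's a Vigenère-style cipher with numeric key [9,4]: position i shifts by key[i mod 2].
Decoding msiiw: m−9=d, s−4=o, i−9=z, i−4=e, w−9=n.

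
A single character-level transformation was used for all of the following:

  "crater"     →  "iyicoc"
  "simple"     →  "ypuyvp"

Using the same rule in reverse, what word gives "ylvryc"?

In crater: c→i is +6, r→y is +7, a→i is +8, t→c is +9 — the shift increases by 1 each position. The shift increases by 1 at each position, starting from +6: 6, 7, 8, ….
Decoding ylvryc: y−6=s, l−7=e, v−8=n, r−9=i, y−10=o, c−11=r.

senior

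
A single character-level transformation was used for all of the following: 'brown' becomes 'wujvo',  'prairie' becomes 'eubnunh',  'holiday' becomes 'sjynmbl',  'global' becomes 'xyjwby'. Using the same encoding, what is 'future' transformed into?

b(1)→w(22) and r(17)→u(20) fit y≡21x+1 (mod 26); the inverse of 21 mod 26 is 5. This is an affine cipher: with a=0,…,z=25, each position x becomes (21x+1) mod 26.
For future: f(5)→21·5+1≡2=c; u(20)→21·20+1≡5=f; t(19)→21·19+1≡10=k; u(20)→21·20+1≡5=f; r(17)→21·17+1≡20=u; e(4)→21·4+1≡7=h (all mod 26).

cfkfuh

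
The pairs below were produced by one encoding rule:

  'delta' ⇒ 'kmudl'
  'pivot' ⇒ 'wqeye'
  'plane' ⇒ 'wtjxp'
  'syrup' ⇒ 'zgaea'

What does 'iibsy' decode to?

The shift increases by 1 at each position, starting from +7: 7, 8, 9, ….
Undoing it on iibsy: i−7=b, i−8=a, b−9=s, s−10=i, y−11=n.

basin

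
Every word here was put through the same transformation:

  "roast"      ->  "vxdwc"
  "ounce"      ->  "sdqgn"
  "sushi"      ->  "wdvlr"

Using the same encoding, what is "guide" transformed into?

kdlhn

Shifts by position in roast: pos 0: r→v (+4), pos 1: o→x (+9), pos 2: a→d (+3), pos 3: s→w (+4), pos 4: t→c (+9) — repeating every 3. A repeating key of period 3 is used — shifts +4, +9, +3 over and over.
Applying it to guide: g+4=k, u+9=d, i+3=l, d+4=h, e+9=n.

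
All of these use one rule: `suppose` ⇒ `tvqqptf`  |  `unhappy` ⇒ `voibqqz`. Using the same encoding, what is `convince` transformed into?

Each letter is shifted forward by 1 in the alphabet (a Caesar shift of +1).
Applying it to convince: c+1=d, o+1=p, n+1=o, v+1=w, i+1=j, n+1=o, c+1=d, e+1=f.

dpowjodf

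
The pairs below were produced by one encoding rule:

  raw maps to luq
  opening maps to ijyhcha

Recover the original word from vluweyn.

Each letter is shifted forward by 20 in the alphabet (a Caesar shift of +20).
Decoding vluweyn: v−20=b, l−20=r, u−20=a, w−20=c, e−20=k, y−20=e, n−20=t.

bracket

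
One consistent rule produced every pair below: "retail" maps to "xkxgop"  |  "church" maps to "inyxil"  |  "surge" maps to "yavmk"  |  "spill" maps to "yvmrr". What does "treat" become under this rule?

zxigz

It's a Vigenère-style cipher with numeric key [6,6,4]: position i shifts by key[i mod 3].
Applying it to treat: t+6=z, r+6=x, e+4=i, a+6=g, t+6=z.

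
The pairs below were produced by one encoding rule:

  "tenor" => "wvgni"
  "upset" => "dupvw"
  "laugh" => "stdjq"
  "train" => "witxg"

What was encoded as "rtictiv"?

warfare

t(19)→w(22) and e(4)→v(21) fit y≡7x+19 (mod 26); the inverse of 7 mod 26 is 15. Treating letters as 0–25, the rule is x ↦ 7x + 19 (mod 26).
Undoing it on rtictiv: r(17)→15·(17−19)≡22=w; t(19)→15·(19−19)≡0=a; i(8)→15·(8−19)≡17=r; c(2)→15·(2−19)≡5=f; t(19)→15·(19−19)≡0=a; i(8)→15·(8−19)≡17=r; v(21)→15·(21−19)≡4=e (all mod 26).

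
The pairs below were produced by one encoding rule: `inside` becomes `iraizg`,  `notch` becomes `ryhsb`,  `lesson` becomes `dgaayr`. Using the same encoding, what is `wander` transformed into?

i(8)→i(8) and n(13)→r(17) fit y≡7x+4 (mod 26); the inverse of 7 mod 26 is 15. Treating letters as 0–25, the rule is x ↦ 7x + 4 (mod 26).
On wander: w(22)→7·22+4≡2=c; a(0)→7·0+4≡4=e; n(13)→7·13+4≡17=r; d(3)→7·3+4≡25=z; e(4)→7·4+4≡6=g; r(17)→7·17+4≡19=t (all mod 26).

cerzgt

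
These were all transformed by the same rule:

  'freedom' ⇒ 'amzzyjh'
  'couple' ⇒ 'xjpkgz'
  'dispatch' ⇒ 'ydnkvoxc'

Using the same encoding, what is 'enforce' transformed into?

ziajmxz

Compare letters: f→a is +21, r→m is +21, e→z is +21 — a constant shift. This is a Caesar cipher with shift 21.
Applying it to enforce: e+21=z, n+21=i, f+21=a, o+21=j, r+21=m, c+21=x, e+21=z.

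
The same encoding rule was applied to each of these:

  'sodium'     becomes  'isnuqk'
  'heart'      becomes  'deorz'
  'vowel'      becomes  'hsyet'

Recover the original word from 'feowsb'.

s(18)→i(8) and o(14)→s(18) fit y≡17x+14 (mod 26); the inverse of 17 mod 26 is 23. Treating letters as 0–25, the rule is x ↦ 17x + 14 (mod 26).
Decoding feowsb: f(5)→23·(5−14)≡1=b; e(4)→23·(4−14)≡4=e; o(14)→23·(14−14)≡0=a; w(22)→23·(22−14)≡2=c; s(18)→23·(18−14)≡14=o; b(1)→23·(1−14)≡13=n (all mod 26).

beacon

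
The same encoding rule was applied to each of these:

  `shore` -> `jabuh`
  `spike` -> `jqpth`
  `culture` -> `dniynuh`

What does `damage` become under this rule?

Treating letters as 0–25, the rule is x ↦ 15x + 25 (mod 26).
Applying it to damage: d(3)→15·3+25≡18=s; a(0)→15·0+25≡25=z; m(12)→15·12+25≡23=x; a(0)→15·0+25≡25=z; g(6)→15·6+25≡11=l; e(4)→15·4+25≡7=h (all mod 26).

szxzlh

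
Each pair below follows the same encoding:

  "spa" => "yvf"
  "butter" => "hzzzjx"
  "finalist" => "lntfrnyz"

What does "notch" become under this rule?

ttzin

The shift depends on letter class: consonant s→y is +6, but vowel a→f is +5. The rule splits by letter class: vowels +5, consonants +6.
For notch: n(cons)+6=t, o(vowel)+5=t, t(cons)+6=z, c(cons)+6=i, h(cons)+6=n.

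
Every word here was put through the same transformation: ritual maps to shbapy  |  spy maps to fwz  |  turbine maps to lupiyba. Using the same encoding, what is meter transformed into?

The output letters match the input read backwards, each shifted +7: ritual reversed is lautir. Two steps: reverse the string, then apply a Caesar shift of +7.
For meter: reverse → retem; then shift: r+7=y, e+7=l, t+7=a, e+7=l, m+7=t.

ylalt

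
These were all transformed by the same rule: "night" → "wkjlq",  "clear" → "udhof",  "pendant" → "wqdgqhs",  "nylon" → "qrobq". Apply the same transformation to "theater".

uhwdhkw

The output letters match the input read backwards, each shifted +3: night reversed is thgin. The word is reversed, then every letter is shifted forward by 3.
For theater: reverse → retaeht; then shift: r+3=u, e+3=h, t+3=w, a+3=d, e+3=h, h+3=k, t+3=w.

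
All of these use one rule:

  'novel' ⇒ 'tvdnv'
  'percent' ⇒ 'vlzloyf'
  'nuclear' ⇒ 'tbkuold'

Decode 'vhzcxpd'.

partner

In novel: n→t is +6, o→v is +7, v→d is +8, e→n is +9 — the shift increases by 1 each position. Letter i (0-indexed) is shifted by i+6, so successive shifts are 6, 7, 8, ….
Decoding vhzcxpd: v−6=p, h−7=a, z−8=r, c−9=t, x−10=n, p−11=e, d−12=r.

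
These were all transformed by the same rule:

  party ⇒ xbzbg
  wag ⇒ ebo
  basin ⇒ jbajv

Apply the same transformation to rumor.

The shift depends on letter class: consonant p→x is +8, but vowel a→b is +1. Vowels shift forward by 1 and consonants shift forward by 8.
Applying it to rumor: r(cons)+8=z, u(vowel)+1=v, m(cons)+8=u, o(vowel)+1=p, r(cons)+8=z.

zvupz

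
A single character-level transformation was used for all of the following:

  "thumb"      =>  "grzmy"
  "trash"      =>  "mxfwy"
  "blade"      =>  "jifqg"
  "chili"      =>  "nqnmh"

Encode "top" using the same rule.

The output letters match the input read backwards, each shifted +5: thumb reversed is bmuht. Read the word backwards and shift each letter +5.
On top: reverse → pot; then shift: p+5=u, o+5=t, t+5=y.

uty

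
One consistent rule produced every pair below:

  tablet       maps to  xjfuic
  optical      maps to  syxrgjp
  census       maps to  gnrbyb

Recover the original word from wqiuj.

shelf

Shifts by position in tablet: pos 0: t→x (+4), pos 1: a→j (+9), pos 2: b→f (+4), pos 3: l→u (+9) — repeating every 2. A repeating key of period 2 is used — shifts +4, +9 over and over.
Decoding wqiuj: w−4=s, q−9=h, i−4=e, u−9=l, j−4=f.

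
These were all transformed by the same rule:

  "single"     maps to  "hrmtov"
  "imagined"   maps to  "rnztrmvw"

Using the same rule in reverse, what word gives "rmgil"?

intro

Each pair mirrors across the alphabet (s↔h, i↔r, n↔m): positions sum to 25. This is the alphabet-reversal cipher (Atbash): a becomes z, b becomes y, etc.
Undoing it on rmgil: r↔i, m↔n, g↔t, i↔r, l↔o.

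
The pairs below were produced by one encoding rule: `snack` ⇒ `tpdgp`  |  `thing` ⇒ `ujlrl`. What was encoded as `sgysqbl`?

In snack: s→t is +1, n→p is +2, a→d is +3, c→g is +4 — the shift increases by 1 each position. The shift increases by 1 at each position, starting from +1: 1, 2, 3, ….
Undoing it on sgysqbl: s−1=r, g−2=e, y−3=v, s−4=o, q−5=l, b−6=v, l−7=e.

revolve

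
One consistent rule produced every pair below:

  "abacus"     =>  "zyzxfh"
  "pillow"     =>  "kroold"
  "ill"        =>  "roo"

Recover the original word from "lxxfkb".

Each pair mirrors across the alphabet (a↔z, b↔y, a↔z): positions sum to 25. Letters are reflected about the middle of the alphabet (position → 25−position): Atbash.
Undoing it on lxxfkb: l↔o, x↔c, x↔c, f↔u, k↔p, b↔y.

occupy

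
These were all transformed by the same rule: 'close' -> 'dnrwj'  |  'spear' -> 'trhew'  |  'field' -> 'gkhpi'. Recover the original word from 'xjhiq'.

wheel

In close: c→d is +1, l→n is +2, o→r is +3, s→w is +4 — the shift increases by 1 each position. Each letter shifts forward by (position + 1), i.e. 1, 2, 3, … — the shift grows by one for each successive letter.
Decoding xjhiq: x−1=w, j−2=h, h−3=e, i−4=e, q−5=l.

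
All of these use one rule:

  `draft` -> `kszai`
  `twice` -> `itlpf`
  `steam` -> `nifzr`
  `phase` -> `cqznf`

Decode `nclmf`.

spine

Treating letters as 0–25, the rule is x ↦ 21x + 25 (mod 26).
Undoing it on nclmf: n(13)→5·(13−25)≡18=s; c(2)→5·(2−25)≡15=p; l(11)→5·(11−25)≡8=i; m(12)→5·(12−25)≡13=n; f(5)→5·(5−25)≡4=e (all mod 26).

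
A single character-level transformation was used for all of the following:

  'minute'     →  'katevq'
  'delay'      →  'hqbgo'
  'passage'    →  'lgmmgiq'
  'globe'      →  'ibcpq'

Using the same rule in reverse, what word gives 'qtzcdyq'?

m(12)→k(10) and i(8)→a(0) fit y≡9x+6 (mod 26); the inverse of 9 mod 26 is 3. This is an affine cipher: with a=0,…,z=25, each position x becomes (9x+6) mod 26.
Undoing it on qtzcdyq: q(16)→3·(16−6)≡4=e; t(19)→3·(19−6)≡13=n; z(25)→3·(25−6)≡5=f; c(2)→3·(2−6)≡14=o; d(3)→3·(3−6)≡17=r; y(24)→3·(24−6)≡2=c; q(16)→3·(16−6)≡4=e (all mod 26).

enforce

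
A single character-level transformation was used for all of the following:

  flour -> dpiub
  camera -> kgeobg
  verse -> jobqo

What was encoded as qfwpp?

still

f(5)→d(3) and l(11)→p(15) fit y≡15x+6 (mod 26); the inverse of 15 mod 26 is 7. Treating letters as 0–25, the rule is x ↦ 15x + 6 (mod 26).
Undoing it on qfwpp: q(16)→7·(16−6)≡18=s; f(5)→7·(5−6)≡19=t; w(22)→7·(22−6)≡8=i; p(15)→7·(15−6)≡11=l; p(15)→7·(15−6)≡11=l (all mod 26).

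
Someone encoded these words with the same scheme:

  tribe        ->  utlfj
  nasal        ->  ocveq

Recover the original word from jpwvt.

Each letter shifts forward by (position + 1), i.e. 1, 2, 3, … — the shift grows by one for each successive letter.
Reversing it on jpwvt: j−1=i, p−2=n, w−3=t, v−4=r, t−5=o.

intro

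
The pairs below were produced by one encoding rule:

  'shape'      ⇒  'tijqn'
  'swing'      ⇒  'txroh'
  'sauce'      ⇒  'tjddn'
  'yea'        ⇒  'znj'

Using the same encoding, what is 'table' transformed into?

The rule splits by letter class: vowels +9, consonants +1.
For table: t(cons)+1=u, a(vowel)+9=j, b(cons)+1=c, l(cons)+1=m, e(vowel)+9=n.

ujcmn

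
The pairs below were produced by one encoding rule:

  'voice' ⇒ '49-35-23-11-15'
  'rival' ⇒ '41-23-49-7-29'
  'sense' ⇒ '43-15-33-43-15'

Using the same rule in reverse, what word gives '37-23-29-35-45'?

pilot

v(#22)→49 and o(#15)→35: differences scale by 2, so n = 2·pos + 5. The formula is n = 2×(alphabet index, a=1) + 5.
Undoing it on 37-23-29-35-45: 37→(37−5)÷2=16=p, 23→(23−5)÷2=9=i, 29→(29−5)÷2=12=l, 35→(35−5)÷2=15=o, 45→(45−5)÷2=20=t.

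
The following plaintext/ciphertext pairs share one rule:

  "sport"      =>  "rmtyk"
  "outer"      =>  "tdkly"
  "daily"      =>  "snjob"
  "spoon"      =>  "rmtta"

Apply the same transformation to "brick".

s(18)→r(17) and p(15)→m(12) fit y≡19x+13 (mod 26); the inverse of 19 mod 26 is 11. Treating letters as 0–25, the rule is x ↦ 19x + 13 (mod 26).
For brick: b(1)→19·1+13≡6=g; r(17)→19·17+13≡24=y; i(8)→19·8+13≡9=j; c(2)→19·2+13≡25=z; k(10)→19·10+13≡21=v (all mod 26).

gyjzv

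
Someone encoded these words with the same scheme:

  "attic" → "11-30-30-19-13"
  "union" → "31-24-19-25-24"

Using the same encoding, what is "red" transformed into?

Each letter is replaced by its alphabet position (a=1..z=26) + 10.
On red: r=18→28, e=5→15, d=4→14.

28-15-14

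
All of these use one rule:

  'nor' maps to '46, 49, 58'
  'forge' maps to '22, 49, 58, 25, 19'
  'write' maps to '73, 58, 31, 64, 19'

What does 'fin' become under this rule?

22, 31, 46

n(#14)→46 and o(#15)→49: differences scale by 3, so n = 3·pos + 4. Each letter becomes 3×(its alphabet position, a=1..z=26) + 4.
On fin: f=6→22, i=9→31, n=14→46.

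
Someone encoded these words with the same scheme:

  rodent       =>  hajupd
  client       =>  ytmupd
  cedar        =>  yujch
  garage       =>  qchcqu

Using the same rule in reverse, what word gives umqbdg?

Treating letters as 0–25, the rule is x ↦ 11x + 2 (mod 26).
Undoing it on umqbdg: u(20)→19·(20−2)≡4=e; m(12)→19·(12−2)≡8=i; q(16)→19·(16−2)≡6=g; b(1)→19·(1−2)≡7=h; d(3)→19·(3−2)≡19=t; g(6)→19·(6−2)≡24=y (all mod 26).

eighty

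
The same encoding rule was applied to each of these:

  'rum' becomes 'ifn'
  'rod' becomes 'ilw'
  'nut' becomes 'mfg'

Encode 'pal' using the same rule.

kzo

Letters are reflected about the middle of the alphabet (position → 25−position): Atbash.
Applying it to pal: p↔k, a↔z, l↔o.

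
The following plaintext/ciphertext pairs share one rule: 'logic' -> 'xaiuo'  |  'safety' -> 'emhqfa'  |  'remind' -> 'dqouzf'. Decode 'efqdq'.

store

Shifts by position in logic: pos 0: l→x (+12), pos 1: o→a (+12), pos 2: g→i (+2), pos 3: i→u (+12), pos 4: c→o (+12) — repeating every 3. A repeating key of period 3 is used — shifts +12, +12, +2 over and over.
Reversing it on efqdq: e−12=s, f−12=t, q−2=o, d−12=r, q−12=e.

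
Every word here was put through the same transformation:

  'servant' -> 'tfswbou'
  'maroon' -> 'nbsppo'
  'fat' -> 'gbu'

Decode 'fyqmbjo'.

explain

Compare letters: s→t is +1, e→f is +1, r→s is +1 — a constant shift. It's a constant shift of +1 (ROT1).
Undoing it on fyqmbjo: f−1=e, y−1=x, q−1=p, m−1=l, b−1=a, j−1=i, o−1=n.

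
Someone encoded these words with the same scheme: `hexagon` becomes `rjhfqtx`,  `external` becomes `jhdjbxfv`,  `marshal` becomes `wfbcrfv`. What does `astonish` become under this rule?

fcdtxncr

The shift depends on letter class: consonant h→r is +10, but vowel e→j is +5. Two shifts are in play — +5 for a/e/i/o/u, +10 for every other letter.
Applying it to astonish: a(vowel)+5=f, s(cons)+10=c, t(cons)+10=d, o(vowel)+5=t, n(cons)+10=x, i(vowel)+5=n, s(cons)+10=c, h(cons)+10=r.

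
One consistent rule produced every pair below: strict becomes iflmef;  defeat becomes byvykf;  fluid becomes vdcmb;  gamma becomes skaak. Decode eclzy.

curve

s(18)→i(8) and t(19)→f(5) fit y≡23x+10 (mod 26); the inverse of 23 mod 26 is 17. This is an affine cipher: with a=0,…,z=25, each position x becomes (23x+10) mod 26.
Decoding eclzy: e(4)→17·(4−10)≡2=c; c(2)→17·(2−10)≡20=u; l(11)→17·(11−10)≡17=r; z(25)→17·(25−10)≡21=v; y(24)→17·(24−10)≡4=e (all mod 26).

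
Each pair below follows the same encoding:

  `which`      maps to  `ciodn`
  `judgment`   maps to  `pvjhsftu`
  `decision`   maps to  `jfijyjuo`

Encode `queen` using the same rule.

It's a Vigenère-style cipher with numeric key [6,1]: position i shifts by key[i mod 2].
On queen: q+6=w, u+1=v, e+6=k, e+1=f, n+6=t.

wvkft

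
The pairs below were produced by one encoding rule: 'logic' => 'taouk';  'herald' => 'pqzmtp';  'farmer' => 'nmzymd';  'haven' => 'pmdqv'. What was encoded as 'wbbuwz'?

Shifts by position in logic: pos 0: l→t (+8), pos 1: o→a (+12), pos 2: g→o (+8), pos 3: i→u (+12) — repeating every 2. A repeating key of period 2 is used — shifts +8, +12 over and over.
Decoding wbbuwz: w−8=o, b−12=p, b−8=t, u−12=i, w−8=o, z−12=n.

option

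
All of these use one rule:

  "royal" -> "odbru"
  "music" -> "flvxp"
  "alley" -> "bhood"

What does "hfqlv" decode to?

The word is reversed, then every letter is shifted forward by 3.
Undoing it on hfqlv: shift back: h−3=e, f−3=c, q−3=n, l−3=i, v−3=s → ecnis; then reverse → since.

since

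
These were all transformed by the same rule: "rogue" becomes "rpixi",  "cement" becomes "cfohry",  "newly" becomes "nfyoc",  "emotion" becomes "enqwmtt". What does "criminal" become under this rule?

Letter i (0-indexed) is shifted by i+0, so successive shifts are 0, 1, 2, ….
On criminal: c+0=c, r+1=s, i+2=k, m+3=p, i+4=m, n+5=s, a+6=g, l+7=s.

cskpmsgs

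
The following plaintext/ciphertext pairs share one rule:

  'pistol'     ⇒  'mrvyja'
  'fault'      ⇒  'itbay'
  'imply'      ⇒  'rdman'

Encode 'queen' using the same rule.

pbffg

p(15)→m(12) and i(8)→r(17) fit y≡3x+19 (mod 26); the inverse of 3 mod 26 is 9. This is an affine cipher: with a=0,…,z=25, each position x becomes (3x+19) mod 26.
On queen: q(16)→3·16+19≡15=p; u(20)→3·20+19≡1=b; e(4)→3·4+19≡5=f; e(4)→3·4+19≡5=f; n(13)→3·13+19≡6=g (all mod 26).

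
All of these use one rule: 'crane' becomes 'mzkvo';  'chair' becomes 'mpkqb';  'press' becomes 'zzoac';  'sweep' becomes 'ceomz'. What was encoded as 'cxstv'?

spill

Shifts by position in crane: pos 0: c→m (+10), pos 1: r→z (+8), pos 2: a→k (+10), pos 3: n→v (+8) — repeating every 2. A repeating key of period 2 is used — shifts +10, +8 over and over.
Decoding cxstv: c−10=s, x−8=p, s−10=i, t−8=l, v−10=l.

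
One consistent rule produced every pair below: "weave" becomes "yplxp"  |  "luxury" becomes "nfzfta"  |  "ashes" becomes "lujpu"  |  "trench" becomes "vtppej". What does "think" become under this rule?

vjtpm

The shift depends on letter class: consonant w→y is +2, but vowel e→p is +11. Vowels shift forward by 11 and consonants shift forward by 2.
Applying it to think: t(cons)+2=v, h(cons)+2=j, i(vowel)+11=t, n(cons)+2=p, k(cons)+2=m.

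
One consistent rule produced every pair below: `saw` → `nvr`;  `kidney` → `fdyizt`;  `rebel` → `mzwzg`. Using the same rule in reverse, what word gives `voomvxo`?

Compare letters: s→n is +21, a→v is +21, w→r is +21 — a constant shift. It's a constant shift of +21 (ROT21).
Undoing it on voomvxo: v−21=a, o−21=t, o−21=t, m−21=r, v−21=a, x−21=c, o−21=t.

attract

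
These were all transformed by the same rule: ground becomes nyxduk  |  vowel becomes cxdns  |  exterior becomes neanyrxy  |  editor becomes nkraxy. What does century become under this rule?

The shift depends on letter class: consonant g→n is +7, but vowel o→x is +9. Vowels shift forward by 9 and consonants shift forward by 7.
For century: c(cons)+7=j, e(vowel)+9=n, n(cons)+7=u, t(cons)+7=a, u(vowel)+9=d, r(cons)+7=y, y(cons)+7=f.

jnuadyf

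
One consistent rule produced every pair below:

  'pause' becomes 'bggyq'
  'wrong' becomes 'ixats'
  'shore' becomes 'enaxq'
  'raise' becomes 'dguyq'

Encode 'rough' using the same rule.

dugmt

The shifts repeat in a cycle of length 2: positions 0,1,… shift by +12, +6, then the pattern repeats.
On rough: r+12=d, o+6=u, u+12=g, g+6=m, h+12=t.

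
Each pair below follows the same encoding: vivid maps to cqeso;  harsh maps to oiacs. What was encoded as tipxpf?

magnet

In vivid: v→c is +7, i→q is +8, v→e is +9, i→s is +10 — the shift increases by 1 each position. Letter i (0-indexed) is shifted by i+7, so successive shifts are 7, 8, 9, ….
Undoing it on tipxpf: t−7=m, i−8=a, p−9=g, x−10=n, p−11=e, f−12=t.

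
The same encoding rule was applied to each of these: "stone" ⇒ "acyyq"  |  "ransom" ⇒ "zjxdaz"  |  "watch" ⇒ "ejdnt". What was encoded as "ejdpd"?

water

Letter i (0-indexed) is shifted by i+8, so successive shifts are 8, 9, 10, ….
Decoding ejdpd: e−8=w, j−9=a, d−10=t, p−11=e, d−12=r.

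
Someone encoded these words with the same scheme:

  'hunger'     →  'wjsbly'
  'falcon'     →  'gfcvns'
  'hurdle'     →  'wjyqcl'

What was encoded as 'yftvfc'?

Each letter's alphabet position (a=0..z=25) is mapped through 21·x+5 mod 26 — an affine cipher.
Reversing it on yftvfc: y(24)→5·(24−5)≡17=r; f(5)→5·(5−5)≡0=a; t(19)→5·(19−5)≡18=s; v(21)→5·(21−5)≡2=c; f(5)→5·(5−5)≡0=a; c(2)→5·(2−5)≡11=l (all mod 26).

rascal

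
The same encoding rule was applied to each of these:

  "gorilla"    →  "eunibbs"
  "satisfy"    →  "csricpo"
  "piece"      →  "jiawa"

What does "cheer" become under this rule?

wtaan

g(6)→e(4) and o(14)→u(20) fit y≡15x+18 (mod 26); the inverse of 15 mod 26 is 7. Treating letters as 0–25, the rule is x ↦ 15x + 18 (mod 26).
Applying it to cheer: c(2)→15·2+18≡22=w; h(7)→15·7+18≡19=t; e(4)→15·4+18≡0=a; e(4)→15·4+18≡0=a; r(17)→15·17+18≡13=n (all mod 26).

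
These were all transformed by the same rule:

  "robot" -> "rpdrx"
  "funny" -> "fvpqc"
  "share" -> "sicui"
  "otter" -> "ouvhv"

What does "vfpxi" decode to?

In robot: r→r is +0, o→p is +1, b→d is +2, o→r is +3 — the shift increases by 1 each position. Each letter shifts forward by its position index (0, 1, 2, …) — the shift grows by one for each successive letter.
Decoding vfpxi: v−0=v, f−1=e, p−2=n, x−3=u, i−4=e.

venue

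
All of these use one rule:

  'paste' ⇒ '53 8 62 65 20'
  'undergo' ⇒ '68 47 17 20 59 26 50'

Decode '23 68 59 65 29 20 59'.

Each letter becomes 3×(its alphabet position, a=1..z=26) + 5.
Reversing it on 23 68 59 65 29 20 59: 23→(23−5)÷3=6=f, 68→(68−5)÷3=21=u, 59→(59−5)÷3=18=r, 65→(65−5)÷3=20=t, 29→(29−5)÷3=8=h, 20→(20−5)÷3=5=e, 59→(59−5)÷3=18=r.

further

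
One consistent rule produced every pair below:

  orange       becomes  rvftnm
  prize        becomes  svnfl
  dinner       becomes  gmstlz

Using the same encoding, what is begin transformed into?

Each letter shifts forward by (position + 3), i.e. 3, 4, 5, … — the shift grows by one for each successive letter.
On begin: b+3=e, e+4=i, g+5=l, i+6=o, n+7=u.

eilou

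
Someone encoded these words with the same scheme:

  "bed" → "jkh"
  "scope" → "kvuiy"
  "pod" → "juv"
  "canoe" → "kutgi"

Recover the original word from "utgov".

The output letters match the input read backwards, each shifted +6: bed reversed is deb. Two steps: reverse the string, then apply a Caesar shift of +6.
Undoing it on utgov: shift back: u−6=o, t−6=n, g−6=a, o−6=i, v−6=p → onaip; then reverse → piano.

piano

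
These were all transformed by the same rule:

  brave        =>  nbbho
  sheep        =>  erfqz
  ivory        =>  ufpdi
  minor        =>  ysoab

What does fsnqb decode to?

Shifts by position in brave: pos 0: b→n (+12), pos 1: r→b (+10), pos 2: a→b (+1), pos 3: v→h (+12), pos 4: e→o (+10) — repeating every 3. A repeating key of period 3 is used — shifts +12, +10, +1 over and over.
Undoing it on fsnqb: f−12=t, s−10=i, n−1=m, q−12=e, b−10=r.

timer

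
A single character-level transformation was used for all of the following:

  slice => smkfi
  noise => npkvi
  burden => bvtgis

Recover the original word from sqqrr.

spoon

In slice: s→s is +0, l→m is +1, i→k is +2, c→f is +3 — the shift increases by 1 each position. Each letter shifts forward by its position index (0, 1, 2, …) — the shift grows by one for each successive letter.
Decoding sqqrr: s−0=s, q−1=p, q−2=o, r−3=o, r−4=n.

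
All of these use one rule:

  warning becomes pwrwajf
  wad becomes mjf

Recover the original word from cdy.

The output letters match the input read backwards, each shifted +9: warning reversed is gninraw. The word is reversed, then every letter is shifted forward by 9.
Reversing it on cdy: shift back: c−9=t, d−9=u, y−9=p → tup; then reverse → put.

put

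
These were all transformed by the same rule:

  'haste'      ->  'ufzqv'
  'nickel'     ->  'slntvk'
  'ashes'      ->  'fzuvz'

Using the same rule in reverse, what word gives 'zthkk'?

skull

h(7)→u(20) and a(0)→f(5) fit y≡17x+5 (mod 26); the inverse of 17 mod 26 is 23. Treating letters as 0–25, the rule is x ↦ 17x + 5 (mod 26).
Decoding zthkk: z(25)→23·(25−5)≡18=s; t(19)→23·(19−5)≡10=k; h(7)→23·(7−5)≡20=u; k(10)→23·(10−5)≡11=l; k(10)→23·(10−5)≡11=l (all mod 26).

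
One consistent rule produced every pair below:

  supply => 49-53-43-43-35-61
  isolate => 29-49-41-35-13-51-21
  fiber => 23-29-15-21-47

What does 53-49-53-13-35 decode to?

usual

The formula is n = 2×(alphabet index, a=1) + 11.
Decoding 53-49-53-13-35: 53→(53−11)÷2=21=u, 49→(49−11)÷2=19=s, 53→(53−11)÷2=21=u, 13→(13−11)÷2=1=a, 35→(35−11)÷2=12=l.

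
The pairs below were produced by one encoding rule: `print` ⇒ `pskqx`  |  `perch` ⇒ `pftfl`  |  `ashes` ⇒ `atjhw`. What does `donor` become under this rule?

dpprv

In print: p→p is +0, r→s is +1, i→k is +2, n→q is +3 — the shift increases by 1 each position. Each letter shifts forward by its position index (0, 1, 2, …) — the shift grows by one for each successive letter.
Applying it to donor: d+0=d, o+1=p, n+2=p, o+3=r, r+4=v.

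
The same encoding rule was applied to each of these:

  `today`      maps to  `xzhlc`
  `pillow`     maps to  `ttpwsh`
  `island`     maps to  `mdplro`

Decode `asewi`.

Shifts by position in today: pos 0: t→x (+4), pos 1: o→z (+11), pos 2: d→h (+4), pos 3: a→l (+11) — repeating every 2. The shifts repeat in a cycle of length 2: positions 0,1,… shift by +4, +11, then the pattern repeats.
Reversing it on asewi: a−4=w, s−11=h, e−4=a, w−11=l, i−4=e.

whale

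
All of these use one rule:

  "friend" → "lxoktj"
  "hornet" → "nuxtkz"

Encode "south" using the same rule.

Compare letters: f→l is +6, r→x is +6, i→o is +6 — a constant shift. This is a Caesar cipher with shift 6.
On south: s+6=y, o+6=u, u+6=a, t+6=z, h+6=n.

yuazn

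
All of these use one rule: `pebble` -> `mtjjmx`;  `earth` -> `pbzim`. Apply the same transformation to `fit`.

bqn

The output letters match the input read backwards, each shifted +8: pebble reversed is elbbep. Two steps: reverse the string, then apply a Caesar shift of +8.
On fit: reverse → tif; then shift: t+8=b, i+8=q, f+8=n.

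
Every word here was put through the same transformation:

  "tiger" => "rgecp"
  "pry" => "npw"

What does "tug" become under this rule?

rse

Each letter is shifted forward by 24 in the alphabet (a Caesar shift of +24).
For tug: t+24=r, u+24=s, g+24=e.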